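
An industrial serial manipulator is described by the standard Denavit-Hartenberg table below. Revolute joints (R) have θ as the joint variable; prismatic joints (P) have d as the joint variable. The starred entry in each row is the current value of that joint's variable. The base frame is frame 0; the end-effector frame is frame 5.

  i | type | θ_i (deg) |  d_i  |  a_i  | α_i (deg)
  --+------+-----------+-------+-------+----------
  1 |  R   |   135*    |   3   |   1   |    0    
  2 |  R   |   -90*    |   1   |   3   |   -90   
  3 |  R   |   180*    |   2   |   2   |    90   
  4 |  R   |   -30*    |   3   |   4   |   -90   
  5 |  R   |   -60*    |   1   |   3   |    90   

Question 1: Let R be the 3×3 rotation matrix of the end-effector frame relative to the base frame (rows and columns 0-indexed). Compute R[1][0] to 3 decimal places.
End-effector x-axis (col 0 of R) = (-0.1294,-0.4830,-0.8660)
R[1][0] = -0.4830

-0.483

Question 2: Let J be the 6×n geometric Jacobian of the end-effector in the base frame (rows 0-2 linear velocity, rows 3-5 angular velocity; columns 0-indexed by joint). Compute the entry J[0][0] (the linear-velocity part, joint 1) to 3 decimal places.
2.225

axis z_0 = ẑ; lever o_n−o_0 = (-3.8036,-2.2253,-1.5981)
cross product → J_v[:, 0] = (2.2253,-3.8036,0.0000)
J_ω[:, 0] = z_0
entry J[0][0] = 2.2253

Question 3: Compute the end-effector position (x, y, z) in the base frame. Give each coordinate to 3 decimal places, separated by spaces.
after link 1: o_1 = (-0.7071, 0.7071, 3.0000)
after link 2: o_2 = (1.4142, 2.8284, 4.0000)
after link 3: o_3 = (-1.4142, 2.8284, 4.0000)
after link 4: o_4 = (-2.4495, -1.0353, 1.0000)
after link 5: o_5 = (-3.8036, -2.2253, -1.5981)

-3.804 -2.225 -1.598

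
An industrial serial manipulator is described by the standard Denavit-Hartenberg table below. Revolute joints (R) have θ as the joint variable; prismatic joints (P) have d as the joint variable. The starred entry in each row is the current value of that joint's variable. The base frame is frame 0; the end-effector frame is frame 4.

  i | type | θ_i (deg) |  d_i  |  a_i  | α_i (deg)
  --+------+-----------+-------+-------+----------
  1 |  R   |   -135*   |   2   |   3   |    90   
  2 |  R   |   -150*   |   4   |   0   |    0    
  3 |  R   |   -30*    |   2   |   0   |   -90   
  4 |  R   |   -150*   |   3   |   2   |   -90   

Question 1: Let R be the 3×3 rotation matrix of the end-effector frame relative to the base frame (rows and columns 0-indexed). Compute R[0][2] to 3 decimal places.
End-effector z-axis (col 2 of R) = (-0.2588,0.9659,0.0000)
R[0][2] = -0.2588

-0.259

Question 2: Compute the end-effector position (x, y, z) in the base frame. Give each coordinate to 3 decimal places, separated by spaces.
after link 1: o_1 = (-2.1213, -2.1213, 2.0000)
after link 2: o_2 = (-4.9497, 0.7071, 2.0000)
after link 3: o_3 = (-6.3640, 2.1213, 2.0000)
after link 4: o_4 = (-8.2958, 1.6037, -1.0000)

-8.296 1.604 -1.000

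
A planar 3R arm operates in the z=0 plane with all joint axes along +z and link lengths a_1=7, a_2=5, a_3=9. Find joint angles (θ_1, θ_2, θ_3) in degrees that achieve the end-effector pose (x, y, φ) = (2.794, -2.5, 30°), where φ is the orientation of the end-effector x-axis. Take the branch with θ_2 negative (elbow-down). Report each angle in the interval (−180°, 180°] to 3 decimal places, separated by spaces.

wrist centre = target − a_3·(cos φ, sin φ) = (-5.0002, -7.0000)
cos θ_2 = (74.0023−7²−5²)/(2·7·5) = 0.0000; θ_2 = -89.9981° (elbow-down)
β = atan2(-7.0000,-5.0002) = -125.5389°; ψ = atan2(-5.0000,7.0002) = -35.5370°
θ_1 = β − ψ = -90.0019°
θ_3 = φ − θ_1 − θ_2 = -150.0000° (wrapped to (-180°,180°])

-90.002 -89.998 -150.000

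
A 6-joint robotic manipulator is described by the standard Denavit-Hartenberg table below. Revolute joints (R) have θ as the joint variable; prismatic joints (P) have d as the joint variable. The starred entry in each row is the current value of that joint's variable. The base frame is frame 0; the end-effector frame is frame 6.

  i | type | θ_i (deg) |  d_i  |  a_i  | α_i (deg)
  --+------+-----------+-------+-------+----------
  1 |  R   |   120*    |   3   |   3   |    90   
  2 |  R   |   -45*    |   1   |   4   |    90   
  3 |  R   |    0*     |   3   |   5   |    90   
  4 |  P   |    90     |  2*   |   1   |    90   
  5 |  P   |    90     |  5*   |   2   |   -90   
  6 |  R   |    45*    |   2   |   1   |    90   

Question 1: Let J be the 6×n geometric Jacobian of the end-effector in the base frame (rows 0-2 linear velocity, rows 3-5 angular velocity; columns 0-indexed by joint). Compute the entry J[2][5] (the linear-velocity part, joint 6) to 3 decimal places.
axis z_5 = (-0.3536,0.6124,0.7071); lever o_n−o_5 = (-1.0695,0.4382,1.9142)
cross product → J_v[:, 5] = (0.8624,-0.0795,0.5000)
J_ω[:, 5] = z_5
entry J[2][5] = 0.5000

0.500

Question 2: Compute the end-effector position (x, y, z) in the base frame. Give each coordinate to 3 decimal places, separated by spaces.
-8.703 7.660 -7.814

after link 1: o_1 = (-1.5000, 2.5981, 3.0000)
after link 2: o_2 = (-2.0482, 5.5476, 0.1716)
after link 3: o_3 = (-2.7553, 6.7723, -5.4853)
after link 4: o_4 = (-4.1338, 5.1599, -6.1924)
after link 5: o_5 = (-7.6336, 7.2218, -9.7279)
after link 6: o_6 = (-8.7031, 7.6600, -7.8137)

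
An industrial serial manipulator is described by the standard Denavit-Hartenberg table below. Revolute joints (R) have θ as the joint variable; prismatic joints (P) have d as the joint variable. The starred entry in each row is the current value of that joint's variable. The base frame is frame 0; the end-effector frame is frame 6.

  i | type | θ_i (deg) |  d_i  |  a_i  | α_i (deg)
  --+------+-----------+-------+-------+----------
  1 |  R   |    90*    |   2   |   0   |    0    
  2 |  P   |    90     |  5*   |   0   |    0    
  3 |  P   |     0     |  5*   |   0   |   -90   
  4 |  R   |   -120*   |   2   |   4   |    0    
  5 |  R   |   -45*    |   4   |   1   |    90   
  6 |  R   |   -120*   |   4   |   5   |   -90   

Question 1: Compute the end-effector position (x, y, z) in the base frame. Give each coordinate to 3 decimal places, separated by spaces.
1.586 -1.670 11.212

after link 1: o_1 = (0.0000, 0.0000, 2.0000)
after link 2: o_2 = (0.0000, 0.0000, 7.0000)
after link 3: o_3 = (0.0000, 0.0000, 12.0000)
after link 4: o_4 = (2.0000, -2.0000, 15.4641)
after link 5: o_5 = (2.9659, -6.0000, 15.7229)
after link 6: o_6 = (1.5864, -1.6699, 11.2122)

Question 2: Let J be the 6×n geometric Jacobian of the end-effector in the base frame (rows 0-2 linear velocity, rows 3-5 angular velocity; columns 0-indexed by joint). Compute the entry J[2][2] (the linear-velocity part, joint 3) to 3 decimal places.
1.000

prismatic axis z_2 = (0.0000,0.0000,1.0000)
J_v[:, 2] = z_2; J_ω[:, 2] = (0,0,0)
entry J[2][2] = 1.0000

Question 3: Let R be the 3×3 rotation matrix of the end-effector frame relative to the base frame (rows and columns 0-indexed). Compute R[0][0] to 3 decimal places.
-0.483

End-effector x-axis (col 0 of R) = (-0.4830,0.8660,-0.1294)
R[0][0] = -0.4830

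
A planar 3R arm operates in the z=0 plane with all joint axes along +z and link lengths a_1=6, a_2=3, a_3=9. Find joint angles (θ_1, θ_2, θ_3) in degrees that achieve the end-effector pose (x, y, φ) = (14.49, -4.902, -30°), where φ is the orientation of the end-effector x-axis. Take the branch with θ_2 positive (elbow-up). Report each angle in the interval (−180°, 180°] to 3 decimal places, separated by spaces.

wrist centre = target − a_3·(cos φ, sin φ) = (6.6958, -0.4020)
cos θ_2 = (44.9950−6²−3²)/(2·6·3) = -0.0001; θ_2 = 90.0080° (elbow-up)
β = atan2(-0.4020,6.6958) = -3.4358°; ψ = atan2(3.0000,5.9996) = 26.5667°
θ_1 = β − ψ = -30.0024°
θ_3 = φ − θ_1 − θ_2 = -90.0056° (wrapped to (-180°,180°])

-30.002 90.008 -90.006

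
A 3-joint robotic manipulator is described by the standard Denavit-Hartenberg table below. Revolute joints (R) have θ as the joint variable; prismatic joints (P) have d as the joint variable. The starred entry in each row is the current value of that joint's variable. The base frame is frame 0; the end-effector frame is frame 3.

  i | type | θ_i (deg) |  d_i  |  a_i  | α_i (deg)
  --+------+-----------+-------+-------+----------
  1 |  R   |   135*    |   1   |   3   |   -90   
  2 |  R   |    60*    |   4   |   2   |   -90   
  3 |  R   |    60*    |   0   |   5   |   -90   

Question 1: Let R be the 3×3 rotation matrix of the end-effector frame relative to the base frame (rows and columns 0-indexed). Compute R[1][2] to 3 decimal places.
0.047

End-effector z-axis (col 2 of R) = (0.6597,0.0474,0.7500)
R[1][2] = 0.0474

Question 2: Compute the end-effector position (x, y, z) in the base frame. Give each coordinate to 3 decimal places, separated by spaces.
after link 1: o_1 = (-2.1213, 2.1213, 1.0000)
after link 2: o_2 = (-5.6569, 0.0000, -0.7321)
after link 3: o_3 = (-3.4789, 3.9457, -2.8971)

-3.479 3.946 -2.897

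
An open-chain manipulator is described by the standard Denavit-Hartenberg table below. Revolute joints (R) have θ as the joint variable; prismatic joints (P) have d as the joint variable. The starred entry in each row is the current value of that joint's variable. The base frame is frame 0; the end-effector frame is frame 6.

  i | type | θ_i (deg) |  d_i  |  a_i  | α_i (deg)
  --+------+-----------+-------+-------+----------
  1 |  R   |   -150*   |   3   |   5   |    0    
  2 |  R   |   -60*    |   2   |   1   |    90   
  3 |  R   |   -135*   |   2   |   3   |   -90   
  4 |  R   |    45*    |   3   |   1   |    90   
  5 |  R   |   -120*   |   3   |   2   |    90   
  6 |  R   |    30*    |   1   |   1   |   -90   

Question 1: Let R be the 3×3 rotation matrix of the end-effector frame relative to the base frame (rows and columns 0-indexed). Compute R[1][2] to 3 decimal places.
End-effector z-axis (col 2 of R) = (0.4359,0.2513,-0.8642)
R[1][2] = 0.2513

0.251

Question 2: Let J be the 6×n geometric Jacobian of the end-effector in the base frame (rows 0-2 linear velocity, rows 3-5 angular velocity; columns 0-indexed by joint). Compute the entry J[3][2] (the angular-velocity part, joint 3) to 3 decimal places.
axis z_2 = (0.5000,0.8660,0.0000); lever o_n−o_2 = (4.8635,3.4198,-3.9416)
cross product → J_v[:, 2] = (-3.4135,1.9708,-2.5020)
J_ω[:, 2] = z_2
entry J[3][2] = 0.5000

0.500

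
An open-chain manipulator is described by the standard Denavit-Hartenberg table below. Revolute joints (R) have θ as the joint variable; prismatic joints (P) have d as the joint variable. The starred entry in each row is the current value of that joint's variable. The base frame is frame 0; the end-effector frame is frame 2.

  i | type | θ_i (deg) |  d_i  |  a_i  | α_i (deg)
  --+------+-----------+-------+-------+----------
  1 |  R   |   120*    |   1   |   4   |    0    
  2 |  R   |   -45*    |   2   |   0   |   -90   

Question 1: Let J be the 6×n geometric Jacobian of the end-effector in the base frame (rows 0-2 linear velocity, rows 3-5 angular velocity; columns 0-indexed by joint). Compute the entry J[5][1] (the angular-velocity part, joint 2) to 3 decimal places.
axis z_1 = (0.0000,0.0000,1.0000); lever o_n−o_1 = (0.0000,0.0000,2.0000)
cross product → J_v[:, 1] = (0.0000,0.0000,0.0000)
J_ω[:, 1] = z_1
entry J[5][1] = 1.0000

1.000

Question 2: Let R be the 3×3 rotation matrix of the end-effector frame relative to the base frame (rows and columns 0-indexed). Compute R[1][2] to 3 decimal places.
0.259

End-effector z-axis (col 2 of R) = (-0.9659,0.2588,0.0000)
R[1][2] = 0.2588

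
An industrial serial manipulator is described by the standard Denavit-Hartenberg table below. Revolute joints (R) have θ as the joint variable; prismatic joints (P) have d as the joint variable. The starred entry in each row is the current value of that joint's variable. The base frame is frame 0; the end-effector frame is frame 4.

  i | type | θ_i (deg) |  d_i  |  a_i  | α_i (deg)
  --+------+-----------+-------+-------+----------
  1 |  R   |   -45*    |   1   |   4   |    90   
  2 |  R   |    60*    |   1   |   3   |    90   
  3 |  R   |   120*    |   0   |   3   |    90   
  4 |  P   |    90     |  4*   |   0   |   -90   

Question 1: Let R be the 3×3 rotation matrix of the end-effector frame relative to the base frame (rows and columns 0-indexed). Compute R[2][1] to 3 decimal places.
-0.750

End-effector y-axis (col 1 of R) = (0.0474,0.6597,-0.7500)
R[2][1] = -0.7500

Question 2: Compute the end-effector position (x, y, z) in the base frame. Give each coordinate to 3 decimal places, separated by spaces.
0.625 -8.542 5.299

after link 1: o_1 = (2.8284, -2.8284, 1.0000)
after link 2: o_2 = (3.1820, -4.5962, 3.5981)
after link 3: o_3 = (0.8145, -5.9030, 2.2990)
after link 4: o_4 = (0.6251, -8.5419, 5.2990)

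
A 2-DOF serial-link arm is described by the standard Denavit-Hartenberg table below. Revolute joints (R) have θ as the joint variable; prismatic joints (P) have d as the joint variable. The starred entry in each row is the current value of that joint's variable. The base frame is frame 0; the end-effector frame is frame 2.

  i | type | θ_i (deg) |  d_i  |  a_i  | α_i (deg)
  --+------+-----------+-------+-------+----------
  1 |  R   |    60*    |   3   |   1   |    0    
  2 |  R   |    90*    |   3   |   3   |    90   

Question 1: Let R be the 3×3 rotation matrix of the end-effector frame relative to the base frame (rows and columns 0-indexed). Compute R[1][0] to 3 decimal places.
End-effector x-axis (col 0 of R) = (-0.8660,0.5000,0.0000)
R[1][0] = 0.5000

0.500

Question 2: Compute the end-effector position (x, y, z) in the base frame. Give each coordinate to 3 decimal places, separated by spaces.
after link 1: o_1 = (0.5000, 0.8660, 3.0000)
after link 2: o_2 = (-2.0981, 2.3660, 6.0000)

-2.098 2.366 6.000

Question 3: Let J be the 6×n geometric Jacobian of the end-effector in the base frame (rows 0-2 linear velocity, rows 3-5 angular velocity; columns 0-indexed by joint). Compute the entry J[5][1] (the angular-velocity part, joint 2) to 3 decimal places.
1.000

axis z_1 = (0.0000,0.0000,1.0000); lever o_n−o_1 = (-2.5981,1.5000,3.0000)
cross product → J_v[:, 1] = (-1.5000,-2.5981,0.0000)
J_ω[:, 1] = z_1
entry J[5][1] = 1.0000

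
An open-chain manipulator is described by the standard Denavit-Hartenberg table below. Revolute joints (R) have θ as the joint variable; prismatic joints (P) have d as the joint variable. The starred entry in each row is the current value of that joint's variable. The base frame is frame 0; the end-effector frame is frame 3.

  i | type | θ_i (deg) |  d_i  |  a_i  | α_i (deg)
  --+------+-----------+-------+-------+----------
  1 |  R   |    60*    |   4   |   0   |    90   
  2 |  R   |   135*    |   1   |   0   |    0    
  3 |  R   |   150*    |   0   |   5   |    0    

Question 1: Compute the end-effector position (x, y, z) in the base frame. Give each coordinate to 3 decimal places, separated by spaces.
after link 1: o_1 = (0.0000, 0.0000, 4.0000)
after link 2: o_2 = (0.8660, -0.5000, 4.0000)
after link 3: o_3 = (1.5131, 0.6207, -0.8296)

1.513 0.621 -0.830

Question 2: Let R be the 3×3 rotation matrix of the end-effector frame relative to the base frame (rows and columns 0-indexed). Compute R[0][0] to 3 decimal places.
End-effector x-axis (col 0 of R) = (0.1294,0.2241,-0.9659)
R[0][0] = 0.1294

0.129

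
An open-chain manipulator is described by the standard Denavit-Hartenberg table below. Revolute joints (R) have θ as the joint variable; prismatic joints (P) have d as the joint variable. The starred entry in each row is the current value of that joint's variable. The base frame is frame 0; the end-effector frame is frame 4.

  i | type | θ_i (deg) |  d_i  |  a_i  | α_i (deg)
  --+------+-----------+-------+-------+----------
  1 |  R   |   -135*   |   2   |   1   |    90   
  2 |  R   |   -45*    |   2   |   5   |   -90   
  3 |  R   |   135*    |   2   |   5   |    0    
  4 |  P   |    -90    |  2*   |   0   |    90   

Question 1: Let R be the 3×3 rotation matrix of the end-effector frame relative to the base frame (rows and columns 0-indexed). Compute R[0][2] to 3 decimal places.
End-effector z-axis (col 2 of R) = (-0.8536,0.1464,-0.5000)
R[0][2] = -0.8536

-0.854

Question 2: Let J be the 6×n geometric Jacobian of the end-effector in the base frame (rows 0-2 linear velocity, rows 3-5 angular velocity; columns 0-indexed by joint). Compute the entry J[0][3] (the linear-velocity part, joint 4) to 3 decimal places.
prismatic axis z_3 = (-0.5000,-0.5000,0.7071)
J_v[:, 3] = z_3; J_ω[:, 3] = (0,0,0)
entry J[0][3] = -0.5000

-0.500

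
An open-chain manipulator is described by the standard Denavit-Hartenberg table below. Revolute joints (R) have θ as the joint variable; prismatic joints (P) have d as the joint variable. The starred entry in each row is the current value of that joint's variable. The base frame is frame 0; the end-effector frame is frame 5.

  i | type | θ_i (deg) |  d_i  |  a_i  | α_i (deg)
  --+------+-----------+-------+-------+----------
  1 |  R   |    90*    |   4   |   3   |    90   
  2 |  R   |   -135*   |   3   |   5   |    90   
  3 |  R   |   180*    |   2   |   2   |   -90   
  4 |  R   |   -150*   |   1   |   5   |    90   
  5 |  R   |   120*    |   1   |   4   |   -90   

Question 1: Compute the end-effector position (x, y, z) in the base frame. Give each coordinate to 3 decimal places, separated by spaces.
after link 1: o_1 = (0.0000, 3.0000, 4.0000)
after link 2: o_2 = (3.0000, -0.5355, 0.4645)
after link 3: o_3 = (3.0000, -0.5355, 3.2929)
after link 4: o_4 = (2.0000, -5.3652, 1.9988)
after link 5: o_5 = (-1.4641, -3.1745, 1.5505)

-1.464 -3.174 1.551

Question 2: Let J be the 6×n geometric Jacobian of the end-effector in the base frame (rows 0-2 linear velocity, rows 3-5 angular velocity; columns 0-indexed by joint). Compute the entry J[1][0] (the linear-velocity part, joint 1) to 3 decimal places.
-1.464

axis z_0 = ẑ; lever o_n−o_0 = (-1.4641,-3.1745,1.5505)
cross product → J_v[:, 0] = (3.1745,-1.4641,0.0000)
J_ω[:, 0] = z_0
entry J[1][0] = -1.4641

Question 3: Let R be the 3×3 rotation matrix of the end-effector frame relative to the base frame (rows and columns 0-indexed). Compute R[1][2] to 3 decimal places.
0.837

End-effector z-axis (col 2 of R) = (0.5000,0.8365,0.2241)
R[1][2] = 0.8365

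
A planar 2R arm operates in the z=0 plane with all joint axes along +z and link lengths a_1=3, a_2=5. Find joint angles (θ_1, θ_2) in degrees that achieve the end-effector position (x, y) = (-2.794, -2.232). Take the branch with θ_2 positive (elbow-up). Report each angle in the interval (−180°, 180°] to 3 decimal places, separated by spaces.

cos θ_2 = (12.7883−3²−5²)/(2·3·5) = -0.7071; θ_2 = 134.9960° (elbow-up)
β = atan2(-2.2320,-2.7940) = -141.3802°; ψ = atan2(3.5358,-0.5353) = 98.6088°
θ_1 = β − ψ = -239.9890°

120.011 134.996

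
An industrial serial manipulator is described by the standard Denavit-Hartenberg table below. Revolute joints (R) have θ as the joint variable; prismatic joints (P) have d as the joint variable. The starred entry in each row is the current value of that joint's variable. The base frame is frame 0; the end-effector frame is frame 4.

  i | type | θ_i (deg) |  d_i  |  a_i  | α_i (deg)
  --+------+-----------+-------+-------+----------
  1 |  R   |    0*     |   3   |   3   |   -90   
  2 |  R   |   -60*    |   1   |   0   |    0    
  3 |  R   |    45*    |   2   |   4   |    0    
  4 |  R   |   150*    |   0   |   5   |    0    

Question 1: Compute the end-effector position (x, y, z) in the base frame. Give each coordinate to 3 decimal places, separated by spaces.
3.328 3.000 0.500

after link 1: o_1 = (3.0000, 0.0000, 3.0000)
after link 2: o_2 = (3.0000, 1.0000, 3.0000)
after link 3: o_3 = (6.8637, 3.0000, 4.0353)
after link 4: o_4 = (3.3282, 3.0000, 0.4997)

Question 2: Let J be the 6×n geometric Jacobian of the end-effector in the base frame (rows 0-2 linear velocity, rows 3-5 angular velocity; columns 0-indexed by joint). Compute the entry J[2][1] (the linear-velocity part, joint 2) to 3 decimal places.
-0.328

axis z_1 = (0.0000,1.0000,0.0000); lever o_n−o_1 = (0.3282,3.0000,-2.5003)
cross product → J_v[:, 1] = (-2.5003,0.0000,-0.3282)
J_ω[:, 1] = z_1
entry J[2][1] = -0.3282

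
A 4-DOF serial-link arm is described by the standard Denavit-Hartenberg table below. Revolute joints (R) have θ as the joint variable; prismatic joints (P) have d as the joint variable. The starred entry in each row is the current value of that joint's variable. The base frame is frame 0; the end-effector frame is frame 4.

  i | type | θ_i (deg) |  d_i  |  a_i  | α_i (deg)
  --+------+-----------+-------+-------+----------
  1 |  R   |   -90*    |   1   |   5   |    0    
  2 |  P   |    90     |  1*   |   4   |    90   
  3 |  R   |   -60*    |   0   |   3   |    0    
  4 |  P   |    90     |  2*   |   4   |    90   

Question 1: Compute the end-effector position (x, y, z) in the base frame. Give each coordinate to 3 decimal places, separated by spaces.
after link 1: o_1 = (0.0000, -5.0000, 1.0000)
after link 2: o_2 = (4.0000, -5.0000, 2.0000)
after link 3: o_3 = (5.5000, -5.0000, -0.5981)
after link 4: o_4 = (8.9641, -7.0000, 1.4019)

8.964 -7.000 1.402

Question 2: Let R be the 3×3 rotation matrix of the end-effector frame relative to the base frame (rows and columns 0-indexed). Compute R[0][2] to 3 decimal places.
0.500

End-effector z-axis (col 2 of R) = (0.5000,-0.0000,-0.8660)
R[0][2] = 0.5000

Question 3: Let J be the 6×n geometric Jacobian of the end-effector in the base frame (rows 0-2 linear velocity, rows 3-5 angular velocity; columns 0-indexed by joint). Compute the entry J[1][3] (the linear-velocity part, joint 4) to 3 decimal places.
-1.000

prismatic axis z_3 = (0.0000,-1.0000,0.0000)
J_v[:, 3] = z_3; J_ω[:, 3] = (0,0,0)
entry J[1][3] = -1.0000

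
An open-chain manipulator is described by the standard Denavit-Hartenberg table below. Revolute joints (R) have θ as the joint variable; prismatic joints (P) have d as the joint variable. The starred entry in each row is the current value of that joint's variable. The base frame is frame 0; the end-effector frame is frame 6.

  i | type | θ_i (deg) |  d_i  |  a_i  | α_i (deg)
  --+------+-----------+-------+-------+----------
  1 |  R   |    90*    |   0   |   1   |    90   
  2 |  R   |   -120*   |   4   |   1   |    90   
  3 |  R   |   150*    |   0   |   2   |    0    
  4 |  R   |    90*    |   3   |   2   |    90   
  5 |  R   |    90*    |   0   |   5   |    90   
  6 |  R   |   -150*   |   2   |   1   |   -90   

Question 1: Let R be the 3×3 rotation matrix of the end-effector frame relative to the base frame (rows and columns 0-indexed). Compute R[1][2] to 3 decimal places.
End-effector z-axis (col 2 of R) = (-0.4330,-0.8080,-0.3995)
R[1][2] = -0.8080

-0.808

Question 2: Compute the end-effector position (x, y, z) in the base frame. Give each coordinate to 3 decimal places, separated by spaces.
after link 1: o_1 = (0.0000, 1.0000, 0.0000)
after link 2: o_2 = (4.0000, 0.5000, -0.8660)
after link 3: o_3 = (5.0000, 1.3660, 0.6340)
after link 4: o_4 = (3.2679, -0.7321, 3.0000)
after link 5: o_5 = (3.2679, -5.0622, 5.5000)
after link 6: o_6 = (1.2859, -4.0287, 5.5580)

1.286 -4.029 5.558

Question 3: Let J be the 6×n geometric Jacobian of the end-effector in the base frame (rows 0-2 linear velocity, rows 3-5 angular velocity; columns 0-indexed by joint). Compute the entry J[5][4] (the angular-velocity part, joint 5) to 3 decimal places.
axis z_4 = (0.5000,0.4330,0.7500); lever o_n−o_4 = (-1.9821,-3.2966,2.5580)
cross product → J_v[:, 4] = (3.5801,-2.7655,-0.7901)
J_ω[:, 4] = z_4
entry J[5][4] = 0.7500

0.750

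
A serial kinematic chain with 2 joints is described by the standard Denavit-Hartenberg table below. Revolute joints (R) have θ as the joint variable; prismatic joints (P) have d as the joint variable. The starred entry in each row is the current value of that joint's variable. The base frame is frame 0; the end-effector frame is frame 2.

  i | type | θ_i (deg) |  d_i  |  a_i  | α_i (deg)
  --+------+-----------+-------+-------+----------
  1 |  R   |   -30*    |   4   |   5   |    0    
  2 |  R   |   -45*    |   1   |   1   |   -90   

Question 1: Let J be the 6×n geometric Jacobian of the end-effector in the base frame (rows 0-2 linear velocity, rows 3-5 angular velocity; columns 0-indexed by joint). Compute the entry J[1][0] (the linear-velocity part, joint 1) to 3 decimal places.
axis z_0 = ẑ; lever o_n−o_0 = (4.5889,-3.4659,5.0000)
cross product → J_v[:, 0] = (3.4659,4.5889,-0.0000)
J_ω[:, 0] = z_0
entry J[1][0] = 4.5889

4.589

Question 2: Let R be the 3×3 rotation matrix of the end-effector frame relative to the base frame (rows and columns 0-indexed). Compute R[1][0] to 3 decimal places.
End-effector x-axis (col 0 of R) = (0.2588,-0.9659,0.0000)
R[1][0] = -0.9659

-0.966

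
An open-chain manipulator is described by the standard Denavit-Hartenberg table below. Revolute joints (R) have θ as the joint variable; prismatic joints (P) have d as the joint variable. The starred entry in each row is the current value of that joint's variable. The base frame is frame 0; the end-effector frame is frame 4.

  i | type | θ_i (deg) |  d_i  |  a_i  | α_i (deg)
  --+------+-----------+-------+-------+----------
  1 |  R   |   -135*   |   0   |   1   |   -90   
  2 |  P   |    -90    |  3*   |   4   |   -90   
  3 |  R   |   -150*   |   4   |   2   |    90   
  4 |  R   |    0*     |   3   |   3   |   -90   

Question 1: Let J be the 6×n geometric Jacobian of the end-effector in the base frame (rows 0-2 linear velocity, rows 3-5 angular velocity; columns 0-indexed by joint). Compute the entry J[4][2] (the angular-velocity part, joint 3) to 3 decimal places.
-0.707

axis z_2 = (-0.7071,-0.7071,-0.0000); lever o_n−o_2 = (-2.8978,-2.7591,-5.8301)
cross product → J_v[:, 2] = (4.1225,-4.1225,-0.0981)
J_ω[:, 2] = z_2
entry J[4][2] = -0.7071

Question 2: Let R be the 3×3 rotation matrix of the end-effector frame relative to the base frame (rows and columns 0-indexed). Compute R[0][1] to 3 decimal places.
End-effector y-axis (col 1 of R) = (0.6124,-0.6124,0.5000)
R[0][1] = 0.6124

0.612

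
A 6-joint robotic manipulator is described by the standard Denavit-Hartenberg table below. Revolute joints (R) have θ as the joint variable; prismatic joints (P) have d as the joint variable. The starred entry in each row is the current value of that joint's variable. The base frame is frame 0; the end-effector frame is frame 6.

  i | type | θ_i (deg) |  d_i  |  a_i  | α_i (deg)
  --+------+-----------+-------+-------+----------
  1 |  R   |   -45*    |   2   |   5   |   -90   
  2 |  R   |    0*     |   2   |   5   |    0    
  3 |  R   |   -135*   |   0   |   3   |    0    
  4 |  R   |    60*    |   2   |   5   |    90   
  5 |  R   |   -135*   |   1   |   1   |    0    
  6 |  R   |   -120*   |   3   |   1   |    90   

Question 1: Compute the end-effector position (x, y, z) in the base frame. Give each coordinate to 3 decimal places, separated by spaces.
6.589 -0.566 9.053

after link 1: o_1 = (3.5355, -3.5355, 2.0000)
after link 2: o_2 = (8.4853, -5.6569, 2.0000)
after link 3: o_3 = (6.9853, -4.1569, 4.1213)
after link 4: o_4 = (9.3146, -3.6577, 8.9509)
after link 5: o_5 = (8.0021, -3.3453, 8.5268)
after link 6: o_6 = (6.5887, -0.5659, 9.0532)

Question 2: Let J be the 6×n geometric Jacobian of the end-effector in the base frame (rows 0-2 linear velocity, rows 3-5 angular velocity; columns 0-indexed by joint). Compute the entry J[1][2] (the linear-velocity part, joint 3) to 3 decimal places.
-4.987

axis z_2 = (0.7071,0.7071,0.0000); lever o_n−o_2 = (-1.8965,5.0910,7.0532)
cross product → J_v[:, 2] = (4.9874,-4.9874,4.9409)
J_ω[:, 2] = z_2
entry J[1][2] = -4.9874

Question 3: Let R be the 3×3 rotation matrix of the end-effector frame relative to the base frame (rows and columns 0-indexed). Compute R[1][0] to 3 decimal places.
0.730

End-effector x-axis (col 0 of R) = (0.6356,0.7304,-0.2500)
R[1][0] = 0.7304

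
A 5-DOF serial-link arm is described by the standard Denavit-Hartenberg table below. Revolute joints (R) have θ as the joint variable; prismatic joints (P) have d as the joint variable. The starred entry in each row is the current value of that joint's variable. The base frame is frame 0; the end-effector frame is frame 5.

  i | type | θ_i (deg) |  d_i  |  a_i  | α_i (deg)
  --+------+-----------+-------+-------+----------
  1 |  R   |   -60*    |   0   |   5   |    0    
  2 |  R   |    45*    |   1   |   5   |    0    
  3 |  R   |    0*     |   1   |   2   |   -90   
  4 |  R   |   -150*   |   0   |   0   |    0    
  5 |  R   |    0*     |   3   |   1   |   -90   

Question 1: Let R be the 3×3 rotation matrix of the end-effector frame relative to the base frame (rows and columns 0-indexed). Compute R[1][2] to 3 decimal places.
End-effector z-axis (col 2 of R) = (0.4830,-0.1294,0.8660)
R[1][2] = -0.1294

-0.129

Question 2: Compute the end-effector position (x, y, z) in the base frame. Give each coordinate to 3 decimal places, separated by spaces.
after link 1: o_1 = (2.5000, -4.3301, 0.0000)
after link 2: o_2 = (7.3296, -5.6242, 1.0000)
after link 3: o_3 = (9.2615, -6.1419, 2.0000)
after link 4: o_4 = (9.2615, -6.1419, 2.0000)
after link 5: o_5 = (9.2014, -3.0199, 2.5000)

9.201 -3.020 2.500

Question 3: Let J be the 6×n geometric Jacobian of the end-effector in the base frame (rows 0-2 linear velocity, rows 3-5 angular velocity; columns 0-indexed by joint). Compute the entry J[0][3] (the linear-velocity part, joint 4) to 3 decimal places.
axis z_3 = (0.2588,0.9659,0.0000); lever o_n−o_3 = (-0.0601,3.1219,0.5000)
cross product → J_v[:, 3] = (0.4830,-0.1294,0.8660)
J_ω[:, 3] = z_3
entry J[0][3] = 0.4830

0.483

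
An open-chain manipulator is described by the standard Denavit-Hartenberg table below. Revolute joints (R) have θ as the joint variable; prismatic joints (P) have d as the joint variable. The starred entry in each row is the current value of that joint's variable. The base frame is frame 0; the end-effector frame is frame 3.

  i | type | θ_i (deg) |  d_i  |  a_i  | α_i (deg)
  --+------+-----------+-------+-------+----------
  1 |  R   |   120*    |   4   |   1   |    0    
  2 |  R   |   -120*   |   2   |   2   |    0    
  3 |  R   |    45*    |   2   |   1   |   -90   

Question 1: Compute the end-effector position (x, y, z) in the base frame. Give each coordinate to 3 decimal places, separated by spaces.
2.207 1.573 8.000

after link 1: o_1 = (-0.5000, 0.8660, 4.0000)
after link 2: o_2 = (1.5000, 0.8660, 6.0000)
after link 3: o_3 = (2.2071, 1.5731, 8.0000)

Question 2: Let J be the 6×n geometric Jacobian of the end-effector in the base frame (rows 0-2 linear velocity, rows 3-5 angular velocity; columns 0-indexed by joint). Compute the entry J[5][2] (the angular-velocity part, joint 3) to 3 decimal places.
1.000

axis z_2 = (0.0000,0.0000,1.0000); lever o_n−o_2 = (0.7071,0.7071,2.0000)
cross product → J_v[:, 2] = (-0.7071,0.7071,0.0000)
J_ω[:, 2] = z_2
entry J[5][2] = 1.0000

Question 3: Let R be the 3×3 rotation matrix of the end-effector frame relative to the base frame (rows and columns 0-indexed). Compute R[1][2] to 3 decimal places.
End-effector z-axis (col 2 of R) = (-0.7071,0.7071,0.0000)
R[1][2] = 0.7071

0.707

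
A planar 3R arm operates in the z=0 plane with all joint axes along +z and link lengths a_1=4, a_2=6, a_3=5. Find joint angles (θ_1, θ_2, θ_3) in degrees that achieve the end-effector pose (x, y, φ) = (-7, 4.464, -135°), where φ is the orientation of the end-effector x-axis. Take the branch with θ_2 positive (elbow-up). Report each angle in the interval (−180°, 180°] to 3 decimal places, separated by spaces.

wrist centre = target − a_3·(cos φ, sin φ) = (-3.4645, 7.9995)
cos θ_2 = (75.9951−4²−6²)/(2·4·6) = 0.4999; θ_2 = 60.0068° (elbow-up)
β = atan2(7.9995,-3.4645) = 113.4166°; ψ = atan2(5.1965,6.9994) = 36.5911°
θ_1 = β − ψ = 76.8256°
θ_3 = φ − θ_1 − θ_2 = 88.1676° (wrapped to (-180°,180°])

76.826 60.007 88.168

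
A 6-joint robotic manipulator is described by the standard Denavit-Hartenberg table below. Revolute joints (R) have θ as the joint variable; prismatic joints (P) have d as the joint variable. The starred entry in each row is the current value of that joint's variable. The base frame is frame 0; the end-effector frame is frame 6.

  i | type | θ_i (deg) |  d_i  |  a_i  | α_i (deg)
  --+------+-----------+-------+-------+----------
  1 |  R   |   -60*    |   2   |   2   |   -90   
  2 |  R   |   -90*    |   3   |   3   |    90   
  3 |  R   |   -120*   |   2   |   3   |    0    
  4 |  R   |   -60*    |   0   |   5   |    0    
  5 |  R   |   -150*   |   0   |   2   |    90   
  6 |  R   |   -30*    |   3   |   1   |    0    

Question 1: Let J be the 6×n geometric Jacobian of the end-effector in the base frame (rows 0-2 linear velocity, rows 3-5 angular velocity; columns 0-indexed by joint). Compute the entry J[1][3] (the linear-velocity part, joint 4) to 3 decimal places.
-0.509

axis z_3 = (-0.5000,0.8660,0.0000); lever o_n−o_3 = (-0.7590,-1.0155,-1.0179)
cross product → J_v[:, 3] = (-0.8816,-0.5090,1.1651)
J_ω[:, 3] = z_3
entry J[1][3] = -0.5090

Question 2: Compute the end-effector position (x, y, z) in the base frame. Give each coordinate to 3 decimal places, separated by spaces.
-0.411 -0.815 2.482

after link 1: o_1 = (1.0000, -1.7321, 2.0000)
after link 2: o_2 = (3.5981, -0.2321, 5.0000)
after link 3: o_3 = (0.3481, 0.2010, 3.5000)
after link 4: o_4 = (0.3481, 0.2010, -1.5000)
after link 5: o_5 = (1.2141, 0.7010, 0.2321)
after link 6: o_6 = (-0.4109, -0.8146, 2.4821)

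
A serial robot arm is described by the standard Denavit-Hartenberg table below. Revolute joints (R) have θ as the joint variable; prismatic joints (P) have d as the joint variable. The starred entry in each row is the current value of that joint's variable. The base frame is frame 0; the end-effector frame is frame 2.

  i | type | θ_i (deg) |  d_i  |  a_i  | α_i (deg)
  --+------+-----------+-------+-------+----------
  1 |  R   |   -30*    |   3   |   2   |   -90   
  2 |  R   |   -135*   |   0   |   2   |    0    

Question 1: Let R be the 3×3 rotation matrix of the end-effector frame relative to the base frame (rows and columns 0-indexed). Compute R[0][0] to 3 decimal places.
End-effector x-axis (col 0 of R) = (-0.6124,0.3536,0.7071)
R[0][0] = -0.6124

-0.612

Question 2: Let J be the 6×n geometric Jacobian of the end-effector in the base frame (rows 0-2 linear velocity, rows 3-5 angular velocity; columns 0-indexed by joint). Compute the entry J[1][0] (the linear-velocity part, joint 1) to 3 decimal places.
axis z_0 = ẑ; lever o_n−o_0 = (0.5073,-0.2929,4.4142)
cross product → J_v[:, 0] = (0.2929,0.5073,-0.0000)
J_ω[:, 0] = z_0
entry J[1][0] = 0.5073

0.507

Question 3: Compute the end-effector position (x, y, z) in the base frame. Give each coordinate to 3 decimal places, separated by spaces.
0.507 -0.293 4.414

after link 1: o_1 = (1.7321, -1.0000, 3.0000)
after link 2: o_2 = (0.5073, -0.2929, 4.4142)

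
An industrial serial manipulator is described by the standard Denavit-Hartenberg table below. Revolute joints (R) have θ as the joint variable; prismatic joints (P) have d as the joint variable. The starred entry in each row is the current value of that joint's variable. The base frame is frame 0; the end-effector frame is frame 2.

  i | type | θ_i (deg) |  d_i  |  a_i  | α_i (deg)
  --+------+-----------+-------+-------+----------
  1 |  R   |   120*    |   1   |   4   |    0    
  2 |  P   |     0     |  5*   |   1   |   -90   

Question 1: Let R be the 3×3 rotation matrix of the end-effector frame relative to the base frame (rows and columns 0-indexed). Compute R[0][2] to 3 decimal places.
-0.866

End-effector z-axis (col 2 of R) = (-0.8660,-0.5000,0.0000)
R[0][2] = -0.8660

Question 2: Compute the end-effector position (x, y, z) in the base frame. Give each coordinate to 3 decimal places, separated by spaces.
after link 1: o_1 = (-2.0000, 3.4641, 1.0000)
after link 2: o_2 = (-2.5000, 4.3301, 6.0000)

-2.500 4.330 6.000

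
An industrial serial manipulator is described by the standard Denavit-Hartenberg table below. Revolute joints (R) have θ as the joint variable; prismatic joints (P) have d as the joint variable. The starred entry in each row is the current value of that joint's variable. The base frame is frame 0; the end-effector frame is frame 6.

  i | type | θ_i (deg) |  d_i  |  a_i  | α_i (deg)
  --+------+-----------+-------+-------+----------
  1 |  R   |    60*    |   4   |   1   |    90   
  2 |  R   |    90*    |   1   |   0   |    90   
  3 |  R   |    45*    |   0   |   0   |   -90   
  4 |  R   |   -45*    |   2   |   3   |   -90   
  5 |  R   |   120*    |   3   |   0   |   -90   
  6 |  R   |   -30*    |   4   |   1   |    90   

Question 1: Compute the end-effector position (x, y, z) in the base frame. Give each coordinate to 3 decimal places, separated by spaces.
after link 1: o_1 = (0.5000, 0.8660, 4.0000)
after link 2: o_2 = (1.3660, 0.3660, 4.0000)
after link 3: o_3 = (1.3660, 0.3660, 4.0000)
after link 4: o_4 = (4.9505, 0.7460, 4.0858)
after link 5: o_5 = (5.1888, -1.8411, 5.5858)
after link 6: o_6 = (2.9287, -4.1264, 3.0033)

2.929 -4.126 3.003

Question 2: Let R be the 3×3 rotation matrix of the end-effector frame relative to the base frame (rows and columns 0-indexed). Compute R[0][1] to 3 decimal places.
-0.375

End-effector y-axis (col 1 of R) = (-0.3750,-0.4906,-0.7866)
R[0][1] = -0.3750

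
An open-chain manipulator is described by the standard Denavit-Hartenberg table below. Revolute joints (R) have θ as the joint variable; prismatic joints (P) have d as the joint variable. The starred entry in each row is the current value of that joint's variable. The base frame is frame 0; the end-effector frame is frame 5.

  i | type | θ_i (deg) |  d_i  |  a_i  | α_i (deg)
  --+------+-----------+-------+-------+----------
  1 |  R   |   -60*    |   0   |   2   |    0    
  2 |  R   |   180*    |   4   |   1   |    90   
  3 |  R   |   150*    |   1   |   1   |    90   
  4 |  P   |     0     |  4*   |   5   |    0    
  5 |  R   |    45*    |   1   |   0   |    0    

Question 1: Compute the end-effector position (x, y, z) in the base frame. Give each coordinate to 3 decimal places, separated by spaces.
2.714 -2.701 11.330

after link 1: o_1 = (1.0000, -1.7321, 0.0000)
after link 2: o_2 = (0.5000, -0.8660, 4.0000)
after link 3: o_3 = (1.7990, -1.1160, 4.5000)
after link 4: o_4 = (2.9641, -3.1340, 10.4641)
after link 5: o_5 = (2.7141, -2.7010, 11.3301)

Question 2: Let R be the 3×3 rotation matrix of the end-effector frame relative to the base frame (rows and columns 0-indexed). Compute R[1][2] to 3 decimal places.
0.433

End-effector z-axis (col 2 of R) = (-0.2500,0.4330,0.8660)
R[1][2] = 0.4330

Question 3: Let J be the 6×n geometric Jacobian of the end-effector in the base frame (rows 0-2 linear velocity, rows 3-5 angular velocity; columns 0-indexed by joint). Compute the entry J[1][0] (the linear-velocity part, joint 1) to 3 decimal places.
2.714

axis z_0 = ẑ; lever o_n−o_0 = (2.7141,-2.7010,11.3301)
cross product → J_v[:, 0] = (2.7010,2.7141,-0.0000)
J_ω[:, 0] = z_0
entry J[1][0] = 2.7141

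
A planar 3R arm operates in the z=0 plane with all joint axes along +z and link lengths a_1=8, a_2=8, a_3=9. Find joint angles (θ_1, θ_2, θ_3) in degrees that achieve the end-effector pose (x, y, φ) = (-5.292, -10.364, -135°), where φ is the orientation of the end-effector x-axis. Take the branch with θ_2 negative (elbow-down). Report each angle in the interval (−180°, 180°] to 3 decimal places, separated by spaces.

wrist centre = target − a_3·(cos φ, sin φ) = (1.0720, -4.0000)
cos θ_2 = (17.1494−8²−8²)/(2·8·8) = -0.8660; θ_2 = -149.9994° (elbow-down)
β = atan2(-4.0000,1.0720) = -74.9979°; ψ = atan2(-4.0001,1.0718) = -74.9997°
θ_1 = β − ψ = 0.0018°
θ_3 = φ − θ_1 − θ_2 = 14.9976° (wrapped to (-180°,180°])

0.002 -149.999 14.998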